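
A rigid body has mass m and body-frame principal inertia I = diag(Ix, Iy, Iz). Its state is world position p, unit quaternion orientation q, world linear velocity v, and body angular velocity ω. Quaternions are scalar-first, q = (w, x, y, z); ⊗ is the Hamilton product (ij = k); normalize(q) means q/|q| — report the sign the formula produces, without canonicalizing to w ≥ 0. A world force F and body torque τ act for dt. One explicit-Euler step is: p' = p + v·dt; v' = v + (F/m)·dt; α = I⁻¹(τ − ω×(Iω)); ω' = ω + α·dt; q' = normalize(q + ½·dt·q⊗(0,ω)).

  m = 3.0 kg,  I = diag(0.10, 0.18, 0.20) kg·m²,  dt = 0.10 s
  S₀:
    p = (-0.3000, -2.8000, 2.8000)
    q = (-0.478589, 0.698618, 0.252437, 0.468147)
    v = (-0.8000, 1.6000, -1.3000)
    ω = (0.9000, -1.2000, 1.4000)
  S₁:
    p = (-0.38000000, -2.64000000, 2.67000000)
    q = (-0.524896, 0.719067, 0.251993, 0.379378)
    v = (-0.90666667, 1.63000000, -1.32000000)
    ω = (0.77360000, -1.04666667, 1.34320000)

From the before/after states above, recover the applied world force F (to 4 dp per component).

F = (-3.2000, 0.9000, -0.6000)

v₁ − v₀ = (-0.10666667, 0.03000000, -0.02000000)
applied force F = (-3.2000, 0.9000, -0.6000)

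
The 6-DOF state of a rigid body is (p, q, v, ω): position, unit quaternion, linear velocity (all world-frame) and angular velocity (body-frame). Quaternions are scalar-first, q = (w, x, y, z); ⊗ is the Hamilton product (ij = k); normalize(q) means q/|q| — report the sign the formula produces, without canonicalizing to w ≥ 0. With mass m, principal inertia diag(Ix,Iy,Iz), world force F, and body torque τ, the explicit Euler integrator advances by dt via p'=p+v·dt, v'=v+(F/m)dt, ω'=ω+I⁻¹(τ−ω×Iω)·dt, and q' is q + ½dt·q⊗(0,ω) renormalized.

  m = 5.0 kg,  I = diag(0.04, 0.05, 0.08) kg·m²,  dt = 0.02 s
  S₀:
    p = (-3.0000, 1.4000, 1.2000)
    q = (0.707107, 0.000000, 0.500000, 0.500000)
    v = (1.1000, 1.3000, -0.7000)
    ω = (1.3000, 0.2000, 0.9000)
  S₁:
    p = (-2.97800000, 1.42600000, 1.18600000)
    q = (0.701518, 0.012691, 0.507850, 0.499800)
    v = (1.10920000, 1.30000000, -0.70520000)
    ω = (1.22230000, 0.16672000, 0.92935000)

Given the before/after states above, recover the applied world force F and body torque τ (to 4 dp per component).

F = (2.3000, 0.0000, -1.3000)
τ = (-0.1500, -0.1300, 0.1200)

ω₁ − ω₀ = (-0.07770000, -0.03328000, 0.02935000)
applied torque τ = (-0.1500, -0.1300, 0.1200)
velocity change Δv = (0.00920000, 0.00000000, -0.00520000)
m·(v₁−v₀)/dt = (2.3000, 0.0000, -1.3000)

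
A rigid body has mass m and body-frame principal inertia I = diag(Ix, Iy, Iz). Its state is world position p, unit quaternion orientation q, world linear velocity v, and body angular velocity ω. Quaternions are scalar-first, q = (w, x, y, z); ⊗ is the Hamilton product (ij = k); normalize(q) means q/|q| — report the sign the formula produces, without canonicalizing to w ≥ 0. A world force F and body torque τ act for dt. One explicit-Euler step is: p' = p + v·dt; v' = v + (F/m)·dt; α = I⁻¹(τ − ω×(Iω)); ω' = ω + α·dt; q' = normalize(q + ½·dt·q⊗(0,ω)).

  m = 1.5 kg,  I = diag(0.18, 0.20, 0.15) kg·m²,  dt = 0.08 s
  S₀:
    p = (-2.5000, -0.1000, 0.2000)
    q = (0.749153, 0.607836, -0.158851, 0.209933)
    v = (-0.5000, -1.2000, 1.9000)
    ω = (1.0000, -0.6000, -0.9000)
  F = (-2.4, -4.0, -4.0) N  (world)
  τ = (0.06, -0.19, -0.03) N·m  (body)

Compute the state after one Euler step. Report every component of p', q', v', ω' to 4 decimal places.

linear accel F/m = (-1.6000, -2.6667, -2.6667)
new position p' = (-2.5400, -0.1960, 0.3520)
v' = v + a·dt = (-0.6280, -1.4133, 1.6867)
angular accel α = (0.4833, -0.8150, -0.1200)
ω' = ω + α·dt = (1.0387, -0.6652, -0.9096)
2q̇ = q⊗(0,ω) = (-0.5142069, 1.0180787, 0.3074936, -0.8800883)
q + ½dt·q⊗(0,ω), renormalized = (0.7273, 0.6474, -0.1463, 0.1744)

p' = (-2.5400, -0.1960, 0.3520)
q' = (0.7273, 0.6474, -0.1463, 0.1744)
v' = (-0.6280, -1.4133, 1.6867)
ω' = (1.0387, -0.6652, -0.9096)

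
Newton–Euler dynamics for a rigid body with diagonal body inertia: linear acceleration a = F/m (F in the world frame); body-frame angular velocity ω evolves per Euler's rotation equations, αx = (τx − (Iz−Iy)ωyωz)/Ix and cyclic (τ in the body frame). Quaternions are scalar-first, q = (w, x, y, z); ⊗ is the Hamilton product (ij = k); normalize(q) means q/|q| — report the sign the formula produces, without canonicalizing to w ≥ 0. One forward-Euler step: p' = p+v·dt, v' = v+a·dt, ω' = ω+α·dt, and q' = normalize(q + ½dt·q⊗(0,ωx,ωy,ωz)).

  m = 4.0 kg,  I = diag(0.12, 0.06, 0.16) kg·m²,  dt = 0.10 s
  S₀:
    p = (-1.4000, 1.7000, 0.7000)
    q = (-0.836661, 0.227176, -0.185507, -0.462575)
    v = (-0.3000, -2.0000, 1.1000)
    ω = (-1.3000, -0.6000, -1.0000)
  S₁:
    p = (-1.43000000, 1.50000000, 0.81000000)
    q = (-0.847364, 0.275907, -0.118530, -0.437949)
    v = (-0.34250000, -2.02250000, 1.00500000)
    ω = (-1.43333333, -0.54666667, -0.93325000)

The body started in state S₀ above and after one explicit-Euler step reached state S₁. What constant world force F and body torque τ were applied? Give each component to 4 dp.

F = (-1.7000, -0.9000, -3.8000)
τ = (-0.1000, -0.0200, 0.0600)

velocity change Δv = (-0.04250000, -0.02250000, -0.09500000)
applied force F = (-1.7000, -0.9000, -3.8000)
Δω = ω₁−ω₀ = (-0.13333333, 0.05333333, 0.06675000)
I·α + gyro = (-0.1000, -0.0200, 0.0600)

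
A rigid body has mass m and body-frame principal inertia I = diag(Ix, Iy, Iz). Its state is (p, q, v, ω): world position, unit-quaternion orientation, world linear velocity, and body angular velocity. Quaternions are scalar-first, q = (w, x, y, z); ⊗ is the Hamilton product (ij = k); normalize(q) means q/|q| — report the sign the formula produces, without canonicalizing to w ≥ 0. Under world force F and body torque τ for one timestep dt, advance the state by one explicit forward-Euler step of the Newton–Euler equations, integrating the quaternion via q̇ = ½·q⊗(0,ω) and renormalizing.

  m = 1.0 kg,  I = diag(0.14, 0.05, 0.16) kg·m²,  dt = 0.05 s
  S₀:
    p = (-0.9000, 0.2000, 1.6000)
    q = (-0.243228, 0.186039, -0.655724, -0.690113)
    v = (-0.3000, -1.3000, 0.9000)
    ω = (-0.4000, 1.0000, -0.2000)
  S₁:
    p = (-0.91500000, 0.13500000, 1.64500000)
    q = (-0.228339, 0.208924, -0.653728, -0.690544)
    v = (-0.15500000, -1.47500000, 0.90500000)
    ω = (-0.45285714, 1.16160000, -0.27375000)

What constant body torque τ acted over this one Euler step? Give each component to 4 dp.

τ = (-0.1700, 0.1600, -0.2000)

rate change Δω = (-0.05285714, 0.16160000, -0.07375000)
ω₀×(Iω₀) = (-0.0220, -0.0016, 0.0360)
applied torque τ = (-0.1700, 0.1600, -0.2000)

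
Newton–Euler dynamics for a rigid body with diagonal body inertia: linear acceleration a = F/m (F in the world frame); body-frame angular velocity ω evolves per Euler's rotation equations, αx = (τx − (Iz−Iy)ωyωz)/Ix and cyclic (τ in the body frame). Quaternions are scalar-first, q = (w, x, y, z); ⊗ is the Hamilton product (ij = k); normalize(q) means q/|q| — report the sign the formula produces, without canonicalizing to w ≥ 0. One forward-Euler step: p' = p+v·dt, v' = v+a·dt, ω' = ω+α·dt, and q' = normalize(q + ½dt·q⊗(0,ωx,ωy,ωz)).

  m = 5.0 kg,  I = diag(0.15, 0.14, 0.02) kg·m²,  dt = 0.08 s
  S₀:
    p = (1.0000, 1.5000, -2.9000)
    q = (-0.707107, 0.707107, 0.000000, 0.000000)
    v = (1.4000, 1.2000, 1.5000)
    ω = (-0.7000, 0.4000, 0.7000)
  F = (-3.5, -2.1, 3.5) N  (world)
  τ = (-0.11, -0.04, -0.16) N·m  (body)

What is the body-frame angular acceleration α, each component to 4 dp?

gyro term ω×Iω = (-0.0336, -0.0637, 0.0028)
(τ − ω×Iω)/I = (-0.5093, 0.1693, -8.1400)

α = (-0.5093, 0.1693, -8.1400)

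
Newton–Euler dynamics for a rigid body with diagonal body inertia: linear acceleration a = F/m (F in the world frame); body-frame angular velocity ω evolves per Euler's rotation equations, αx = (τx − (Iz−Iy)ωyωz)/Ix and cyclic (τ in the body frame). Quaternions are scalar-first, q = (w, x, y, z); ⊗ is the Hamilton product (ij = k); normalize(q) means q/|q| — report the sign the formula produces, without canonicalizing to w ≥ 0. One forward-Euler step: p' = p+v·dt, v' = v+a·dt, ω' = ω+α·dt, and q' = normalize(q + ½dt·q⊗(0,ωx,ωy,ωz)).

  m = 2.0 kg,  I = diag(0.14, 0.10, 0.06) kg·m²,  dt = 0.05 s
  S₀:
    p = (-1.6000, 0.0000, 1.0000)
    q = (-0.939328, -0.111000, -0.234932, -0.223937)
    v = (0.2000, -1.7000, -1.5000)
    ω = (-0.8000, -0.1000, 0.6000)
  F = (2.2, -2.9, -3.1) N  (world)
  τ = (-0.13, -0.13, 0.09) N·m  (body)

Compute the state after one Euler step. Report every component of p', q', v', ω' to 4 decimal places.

a = F/m = (1.1000, -1.4500, -1.5500)
p' = p + v·dt = (-1.5900, -0.0850, 0.9250)
v' = v + a·dt = (0.2550, -1.7725, -1.5775)
gyro term ω×Iω = (0.0024, -0.0384, -0.0032)
(τ − ω×Iω)/I = (-0.9457, -0.9160, 1.5533)
ω + α·dt = (-0.8473, -0.1458, 0.6777)
2q̇ = q⊗(0,ω) = (0.0220690, 0.5881095, 0.3396824, -0.7404424)
updated quaternion q' = (-0.9385, -0.0963, -0.2264, -0.2424)

p' = (-1.5900, -0.0850, 0.9250)
q' = (-0.9385, -0.0963, -0.2264, -0.2424)
v' = (0.2550, -1.7725, -1.5775)
ω' = (-0.8473, -0.1458, 0.6777)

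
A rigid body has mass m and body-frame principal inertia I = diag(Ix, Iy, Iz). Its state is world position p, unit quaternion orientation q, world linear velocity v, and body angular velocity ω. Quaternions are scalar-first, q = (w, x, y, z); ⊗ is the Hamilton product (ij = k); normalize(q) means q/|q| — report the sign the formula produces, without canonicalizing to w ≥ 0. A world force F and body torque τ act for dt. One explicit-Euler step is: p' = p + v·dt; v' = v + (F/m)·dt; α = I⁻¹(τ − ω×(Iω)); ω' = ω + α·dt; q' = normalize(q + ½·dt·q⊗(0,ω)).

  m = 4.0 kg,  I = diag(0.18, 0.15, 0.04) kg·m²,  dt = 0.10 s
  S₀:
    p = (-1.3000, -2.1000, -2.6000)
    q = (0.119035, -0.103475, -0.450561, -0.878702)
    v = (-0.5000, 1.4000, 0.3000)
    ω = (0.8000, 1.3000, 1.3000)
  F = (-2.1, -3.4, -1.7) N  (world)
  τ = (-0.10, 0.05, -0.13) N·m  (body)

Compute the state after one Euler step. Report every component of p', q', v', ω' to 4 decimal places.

a = (-0.5250, -0.8500, -0.4250)
new position p' = (-1.3500, -1.9600, -2.5700)
v' = v + a·dt = (-0.5525, 1.3150, 0.2575)
α = I⁻¹(τ − ω×Iω) = (0.4772, -0.6373, -2.4700)
new body rate ω' = (0.8477, 1.2363, 1.0530)
q⊗(0,ω) = (1.8108219, 0.6518113, -0.4136986, 0.3806768)
q + ½dt·q⊗(0,ω), renormalized = (0.2085, -0.0705, -0.4689, -0.8554)

p' = (-1.3500, -1.9600, -2.5700)
q' = (0.2085, -0.0705, -0.4689, -0.8554)
v' = (-0.5525, 1.3150, 0.2575)
ω' = (0.8477, 1.2363, 1.0530)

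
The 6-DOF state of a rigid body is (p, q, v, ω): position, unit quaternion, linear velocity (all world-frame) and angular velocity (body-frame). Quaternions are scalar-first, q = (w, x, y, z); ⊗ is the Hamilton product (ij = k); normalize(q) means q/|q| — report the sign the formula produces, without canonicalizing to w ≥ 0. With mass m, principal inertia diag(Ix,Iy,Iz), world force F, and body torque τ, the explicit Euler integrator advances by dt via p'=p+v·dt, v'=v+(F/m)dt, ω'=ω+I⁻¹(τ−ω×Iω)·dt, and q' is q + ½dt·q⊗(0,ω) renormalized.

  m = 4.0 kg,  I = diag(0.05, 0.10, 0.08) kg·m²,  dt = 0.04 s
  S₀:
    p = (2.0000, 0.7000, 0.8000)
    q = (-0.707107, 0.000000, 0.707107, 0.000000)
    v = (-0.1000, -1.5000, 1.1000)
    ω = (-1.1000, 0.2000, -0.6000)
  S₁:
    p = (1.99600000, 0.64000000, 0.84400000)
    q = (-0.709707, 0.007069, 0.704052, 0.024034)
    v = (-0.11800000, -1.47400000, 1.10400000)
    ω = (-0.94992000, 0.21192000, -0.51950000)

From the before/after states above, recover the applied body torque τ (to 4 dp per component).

τ = (0.1900, 0.0100, 0.1500)

ω₁ − ω₀ = (0.15008000, 0.01192000, 0.08050000)
precession coupling = (0.0024, -0.0198, -0.0110)
applied torque τ = (0.1900, 0.0100, 0.1500)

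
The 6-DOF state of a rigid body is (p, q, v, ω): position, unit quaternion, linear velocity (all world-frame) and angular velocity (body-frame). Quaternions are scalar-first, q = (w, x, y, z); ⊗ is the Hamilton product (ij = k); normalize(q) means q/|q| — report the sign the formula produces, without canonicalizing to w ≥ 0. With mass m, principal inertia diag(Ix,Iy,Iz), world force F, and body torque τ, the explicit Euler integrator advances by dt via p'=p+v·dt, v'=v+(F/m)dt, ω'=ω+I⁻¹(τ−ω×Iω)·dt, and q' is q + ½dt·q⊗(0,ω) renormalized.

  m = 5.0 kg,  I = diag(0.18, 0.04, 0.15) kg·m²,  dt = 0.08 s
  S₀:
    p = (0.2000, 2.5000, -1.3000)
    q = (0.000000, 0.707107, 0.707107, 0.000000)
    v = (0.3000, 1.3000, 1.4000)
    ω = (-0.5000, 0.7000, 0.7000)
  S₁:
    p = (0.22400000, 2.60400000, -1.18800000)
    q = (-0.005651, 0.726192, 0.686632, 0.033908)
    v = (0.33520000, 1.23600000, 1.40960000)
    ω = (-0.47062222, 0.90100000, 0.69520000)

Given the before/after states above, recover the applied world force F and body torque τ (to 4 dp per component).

F = (2.2000, -4.0000, 0.6000)
τ = (0.1200, 0.0900, 0.0400)

Δv = v₁−v₀ = (0.03520000, -0.06400000, 0.00960000)
m·(v₁−v₀)/dt = (2.2000, -4.0000, 0.6000)
ω₁ − ω₀ = (0.02937778, 0.20100000, -0.00480000)
τ = I·(Δω/dt) + ω₀×(Iω₀) = (0.1200, 0.0900, 0.0400)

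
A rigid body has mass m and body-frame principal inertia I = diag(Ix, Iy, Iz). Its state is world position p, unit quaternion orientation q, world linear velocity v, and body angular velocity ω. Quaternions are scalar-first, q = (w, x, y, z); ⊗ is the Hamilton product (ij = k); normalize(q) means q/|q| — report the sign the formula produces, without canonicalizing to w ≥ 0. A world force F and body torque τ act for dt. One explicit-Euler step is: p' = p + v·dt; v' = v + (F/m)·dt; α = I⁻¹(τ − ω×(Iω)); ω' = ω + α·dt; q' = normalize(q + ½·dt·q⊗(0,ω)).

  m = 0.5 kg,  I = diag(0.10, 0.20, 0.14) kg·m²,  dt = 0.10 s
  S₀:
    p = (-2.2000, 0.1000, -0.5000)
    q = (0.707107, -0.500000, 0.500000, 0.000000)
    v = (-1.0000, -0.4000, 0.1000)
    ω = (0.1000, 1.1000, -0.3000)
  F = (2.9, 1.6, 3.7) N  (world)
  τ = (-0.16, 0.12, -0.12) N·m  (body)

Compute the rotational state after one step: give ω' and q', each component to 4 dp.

ω' = (-0.0798, 1.1594, -0.3936)
q' = (0.6810, -0.5031, 0.5305, -0.0405)

precession coupling ω×(Iω) = (0.0198, 0.0012, 0.0110)
angular accel α = (-1.7980, 0.5940, -0.9357)
ω' = ω + α·dt = (-0.0798, 1.1594, -0.3936)
Hamilton product q⊗(0,ω) = (-0.5000000, -0.0792893, 0.6278177, -0.8121321)
q + ½dt·q⊗(0,ω), renormalized = (0.6810, -0.5031, 0.5305, -0.0405)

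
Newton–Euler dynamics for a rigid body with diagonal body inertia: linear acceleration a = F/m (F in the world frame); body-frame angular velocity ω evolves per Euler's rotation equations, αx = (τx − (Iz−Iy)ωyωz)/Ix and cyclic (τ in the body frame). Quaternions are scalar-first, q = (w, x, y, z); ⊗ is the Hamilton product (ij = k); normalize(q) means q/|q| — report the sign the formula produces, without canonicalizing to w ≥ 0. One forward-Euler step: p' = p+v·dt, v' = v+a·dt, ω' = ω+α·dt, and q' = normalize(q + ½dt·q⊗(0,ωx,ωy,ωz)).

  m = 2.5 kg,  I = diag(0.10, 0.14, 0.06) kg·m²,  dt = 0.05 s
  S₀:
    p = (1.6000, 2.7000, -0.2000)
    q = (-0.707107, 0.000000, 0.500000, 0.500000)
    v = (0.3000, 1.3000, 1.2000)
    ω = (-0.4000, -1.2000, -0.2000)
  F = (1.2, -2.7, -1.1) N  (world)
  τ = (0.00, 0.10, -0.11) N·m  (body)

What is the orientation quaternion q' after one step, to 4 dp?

q' = (-0.6893, 0.0196, 0.5159, 0.5083)

Hamilton product q⊗(0,ω) = (0.7000000, 0.7828428, 0.6485284, 0.3414214)
q' = normalize(q + ½dt·q⊗(0,ω)) = (-0.6893, 0.0196, 0.5159, 0.5083)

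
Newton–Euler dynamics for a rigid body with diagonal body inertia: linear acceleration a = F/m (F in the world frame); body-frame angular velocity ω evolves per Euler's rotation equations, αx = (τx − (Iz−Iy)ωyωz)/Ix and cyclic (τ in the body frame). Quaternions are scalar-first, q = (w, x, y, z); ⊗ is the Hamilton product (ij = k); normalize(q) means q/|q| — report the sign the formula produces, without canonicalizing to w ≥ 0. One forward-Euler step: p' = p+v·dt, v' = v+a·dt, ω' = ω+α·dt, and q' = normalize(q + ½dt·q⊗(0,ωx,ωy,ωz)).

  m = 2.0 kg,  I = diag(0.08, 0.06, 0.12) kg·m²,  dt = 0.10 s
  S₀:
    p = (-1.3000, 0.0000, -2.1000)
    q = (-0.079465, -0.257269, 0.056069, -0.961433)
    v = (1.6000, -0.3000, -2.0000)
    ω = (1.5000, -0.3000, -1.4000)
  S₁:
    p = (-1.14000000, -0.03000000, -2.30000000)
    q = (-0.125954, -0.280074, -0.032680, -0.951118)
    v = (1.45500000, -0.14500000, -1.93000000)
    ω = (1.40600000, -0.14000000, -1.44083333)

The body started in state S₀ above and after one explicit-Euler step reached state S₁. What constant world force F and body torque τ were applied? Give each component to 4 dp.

F = (-2.9000, 3.1000, 1.4000)
τ = (-0.0500, 0.1800, -0.0400)

Δv = v₁−v₀ = (-0.14500000, 0.15500000, 0.07000000)
applied force F = (-2.9000, 3.1000, 1.4000)
Δω = ω₁−ω₀ = (-0.09400000, 0.16000000, -0.04083333)
gyro term ω₀×Iω₀ = (0.0252, 0.0840, 0.0090)
applied torque τ = (-0.0500, 0.1800, -0.0400)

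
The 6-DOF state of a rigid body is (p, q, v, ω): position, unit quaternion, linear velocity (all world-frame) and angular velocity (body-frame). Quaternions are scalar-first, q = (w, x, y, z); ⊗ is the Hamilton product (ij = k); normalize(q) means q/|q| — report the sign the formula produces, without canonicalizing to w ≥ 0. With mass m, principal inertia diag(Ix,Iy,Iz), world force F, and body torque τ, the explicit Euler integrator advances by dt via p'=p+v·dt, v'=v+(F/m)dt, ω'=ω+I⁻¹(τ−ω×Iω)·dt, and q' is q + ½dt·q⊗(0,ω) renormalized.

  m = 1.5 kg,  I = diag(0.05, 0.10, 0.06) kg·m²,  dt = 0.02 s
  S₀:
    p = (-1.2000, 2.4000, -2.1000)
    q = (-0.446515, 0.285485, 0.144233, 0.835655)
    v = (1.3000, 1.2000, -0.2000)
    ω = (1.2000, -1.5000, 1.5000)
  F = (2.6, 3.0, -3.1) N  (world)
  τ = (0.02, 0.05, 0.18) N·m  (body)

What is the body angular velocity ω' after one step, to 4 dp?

ω' = (1.1720, -1.4864, 1.5900)

precession coupling ω×(Iω) = (0.0900, -0.0180, -0.0900)
(τ − ω×Iω)/I = (-1.4000, 0.6800, 4.5000)
new body rate ω' = (1.1720, -1.4864, 1.5900)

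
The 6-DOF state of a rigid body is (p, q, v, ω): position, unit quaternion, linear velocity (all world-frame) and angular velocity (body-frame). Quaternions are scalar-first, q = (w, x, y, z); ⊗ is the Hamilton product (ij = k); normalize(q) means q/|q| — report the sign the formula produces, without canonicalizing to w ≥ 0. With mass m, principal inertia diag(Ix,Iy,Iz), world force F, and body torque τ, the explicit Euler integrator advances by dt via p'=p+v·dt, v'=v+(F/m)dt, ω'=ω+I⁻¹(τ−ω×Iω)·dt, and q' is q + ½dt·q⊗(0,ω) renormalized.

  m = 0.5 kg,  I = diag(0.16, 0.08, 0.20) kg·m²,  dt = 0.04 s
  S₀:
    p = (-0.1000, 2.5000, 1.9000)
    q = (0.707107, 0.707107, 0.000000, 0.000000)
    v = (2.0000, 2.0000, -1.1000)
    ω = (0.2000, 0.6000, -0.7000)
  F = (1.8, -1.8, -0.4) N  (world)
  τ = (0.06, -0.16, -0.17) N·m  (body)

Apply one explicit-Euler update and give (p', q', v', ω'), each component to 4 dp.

ω×(Iω) gyroscopic = (-0.0504, 0.0056, -0.0096)
α = I⁻¹(τ − ω×Iω) = (0.6900, -2.0700, -0.8020)
ω + α·dt = (0.2276, 0.5172, -0.7321)
q⊗(0,ω) = (-0.1414214, 0.1414214, 0.9192391, -0.0707107)
updated quaternion q' = (0.7042, 0.7098, 0.0184, -0.0014)
a = F/m = (3.6000, -3.6000, -0.8000)
p' = p + v·dt = (-0.0200, 2.5800, 1.8560)
v + (F/m)dt = (2.1440, 1.8560, -1.1320)

p' = (-0.0200, 2.5800, 1.8560)
q' = (0.7042, 0.7098, 0.0184, -0.0014)
v' = (2.1440, 1.8560, -1.1320)
ω' = (0.2276, 0.5172, -0.7321)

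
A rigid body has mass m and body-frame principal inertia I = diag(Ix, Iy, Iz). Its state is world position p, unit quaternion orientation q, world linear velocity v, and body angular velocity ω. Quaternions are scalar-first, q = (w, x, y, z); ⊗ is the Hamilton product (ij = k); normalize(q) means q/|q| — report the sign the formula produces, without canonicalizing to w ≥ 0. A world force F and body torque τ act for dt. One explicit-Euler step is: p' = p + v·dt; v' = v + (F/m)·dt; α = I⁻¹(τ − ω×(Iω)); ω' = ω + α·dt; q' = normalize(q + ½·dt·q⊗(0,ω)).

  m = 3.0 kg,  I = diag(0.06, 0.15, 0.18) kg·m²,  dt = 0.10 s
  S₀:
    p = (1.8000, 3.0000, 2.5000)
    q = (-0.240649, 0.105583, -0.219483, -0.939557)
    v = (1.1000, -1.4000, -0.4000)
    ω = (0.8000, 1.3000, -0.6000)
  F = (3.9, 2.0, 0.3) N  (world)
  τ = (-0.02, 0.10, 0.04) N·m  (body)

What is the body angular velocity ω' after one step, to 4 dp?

ω' = (0.8057, 1.3283, -0.6298)

ω×(Iω) gyroscopic = (-0.0234, 0.0576, 0.0936)
(τ − ω×Iω)/I = (0.0567, 0.2827, -0.2978)
new body rate ω' = (0.8057, 1.3283, -0.6298)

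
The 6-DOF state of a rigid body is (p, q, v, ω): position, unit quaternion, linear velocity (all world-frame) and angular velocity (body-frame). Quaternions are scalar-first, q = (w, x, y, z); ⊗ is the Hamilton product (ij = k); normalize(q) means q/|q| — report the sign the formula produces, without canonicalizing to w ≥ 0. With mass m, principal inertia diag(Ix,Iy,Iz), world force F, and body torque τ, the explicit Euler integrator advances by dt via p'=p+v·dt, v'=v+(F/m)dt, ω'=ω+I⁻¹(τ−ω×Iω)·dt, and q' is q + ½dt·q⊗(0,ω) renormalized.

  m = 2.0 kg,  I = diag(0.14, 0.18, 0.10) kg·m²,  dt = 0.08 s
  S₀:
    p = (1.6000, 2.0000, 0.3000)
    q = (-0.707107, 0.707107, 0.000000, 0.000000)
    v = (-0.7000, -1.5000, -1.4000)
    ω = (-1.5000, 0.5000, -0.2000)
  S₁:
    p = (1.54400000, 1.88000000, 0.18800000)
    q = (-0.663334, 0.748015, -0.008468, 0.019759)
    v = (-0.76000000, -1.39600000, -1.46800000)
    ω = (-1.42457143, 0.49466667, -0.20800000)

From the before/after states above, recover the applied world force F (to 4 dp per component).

Δv = v₁−v₀ = (-0.06000000, 0.10400000, -0.06800000)
F = m·Δv/dt = (-1.5000, 2.6000, -1.7000)

F = (-1.5000, 2.6000, -1.7000)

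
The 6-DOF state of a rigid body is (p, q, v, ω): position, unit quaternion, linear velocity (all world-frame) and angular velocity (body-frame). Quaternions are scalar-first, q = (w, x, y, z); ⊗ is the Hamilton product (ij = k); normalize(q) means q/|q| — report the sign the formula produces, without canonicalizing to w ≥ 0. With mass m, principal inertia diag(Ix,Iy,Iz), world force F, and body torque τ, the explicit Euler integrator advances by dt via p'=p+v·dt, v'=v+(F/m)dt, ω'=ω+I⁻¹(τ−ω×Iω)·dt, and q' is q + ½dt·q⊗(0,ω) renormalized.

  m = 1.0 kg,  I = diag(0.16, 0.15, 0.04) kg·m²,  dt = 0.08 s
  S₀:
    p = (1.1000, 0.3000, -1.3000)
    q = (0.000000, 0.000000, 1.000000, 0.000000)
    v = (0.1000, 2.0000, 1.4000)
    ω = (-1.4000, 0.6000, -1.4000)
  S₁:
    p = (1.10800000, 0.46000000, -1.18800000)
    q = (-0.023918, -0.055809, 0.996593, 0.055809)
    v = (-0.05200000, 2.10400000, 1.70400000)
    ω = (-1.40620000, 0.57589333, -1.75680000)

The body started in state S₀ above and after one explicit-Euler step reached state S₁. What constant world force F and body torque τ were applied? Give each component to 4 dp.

ω₁ − ω₀ = (-0.00620000, -0.02410667, -0.35680000)
applied torque τ = (0.0800, 0.1900, -0.1700)
velocity change Δv = (-0.15200000, 0.10400000, 0.30400000)
F = m·Δv/dt = (-1.9000, 1.3000, 3.8000)

F = (-1.9000, 1.3000, 3.8000)
τ = (0.0800, 0.1900, -0.1700)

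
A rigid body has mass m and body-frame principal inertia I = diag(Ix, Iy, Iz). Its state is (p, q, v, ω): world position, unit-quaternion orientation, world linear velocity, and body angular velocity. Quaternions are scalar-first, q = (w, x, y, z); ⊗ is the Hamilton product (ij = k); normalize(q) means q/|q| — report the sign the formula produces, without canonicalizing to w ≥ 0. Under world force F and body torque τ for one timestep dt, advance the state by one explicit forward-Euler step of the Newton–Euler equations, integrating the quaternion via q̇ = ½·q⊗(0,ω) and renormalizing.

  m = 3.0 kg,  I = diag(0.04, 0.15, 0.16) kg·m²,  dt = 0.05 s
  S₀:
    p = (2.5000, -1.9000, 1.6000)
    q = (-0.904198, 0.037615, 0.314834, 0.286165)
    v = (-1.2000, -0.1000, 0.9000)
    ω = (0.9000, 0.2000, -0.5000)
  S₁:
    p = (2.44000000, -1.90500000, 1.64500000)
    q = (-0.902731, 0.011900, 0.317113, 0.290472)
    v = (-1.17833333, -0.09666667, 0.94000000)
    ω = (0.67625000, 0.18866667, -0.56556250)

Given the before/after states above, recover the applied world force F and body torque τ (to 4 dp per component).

ω₁ − ω₀ = (-0.22375000, -0.01133333, -0.06556250)
I·α + gyro = (-0.1800, 0.0200, -0.1900)
velocity change Δv = (0.02166667, 0.00333333, 0.04000000)
m·(v₁−v₀)/dt = (1.3000, 0.2000, 2.4000)

F = (1.3000, 0.2000, 2.4000)
τ = (-0.1800, 0.0200, -0.1900)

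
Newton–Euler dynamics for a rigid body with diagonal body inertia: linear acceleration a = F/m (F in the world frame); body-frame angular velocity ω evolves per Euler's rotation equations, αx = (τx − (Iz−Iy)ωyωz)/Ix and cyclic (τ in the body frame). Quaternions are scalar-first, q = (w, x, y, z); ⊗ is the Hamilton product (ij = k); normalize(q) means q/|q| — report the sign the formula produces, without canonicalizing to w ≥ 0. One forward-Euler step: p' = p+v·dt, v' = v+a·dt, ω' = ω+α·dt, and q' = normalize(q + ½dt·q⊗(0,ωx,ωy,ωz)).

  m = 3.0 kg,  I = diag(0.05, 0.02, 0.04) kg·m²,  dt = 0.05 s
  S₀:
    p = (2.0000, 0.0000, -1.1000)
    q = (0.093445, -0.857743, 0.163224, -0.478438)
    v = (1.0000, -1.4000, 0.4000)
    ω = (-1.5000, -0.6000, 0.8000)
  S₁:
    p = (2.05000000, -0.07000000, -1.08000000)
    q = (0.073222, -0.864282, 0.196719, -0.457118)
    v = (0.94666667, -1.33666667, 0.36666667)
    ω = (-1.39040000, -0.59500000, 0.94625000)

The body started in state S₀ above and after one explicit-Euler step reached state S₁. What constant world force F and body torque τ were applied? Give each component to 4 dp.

Δv = v₁−v₀ = (-0.05333333, 0.06333333, -0.03333333)
applied force F = (-3.2000, 3.8000, -2.0000)
ω₁ − ω₀ = (0.10960000, 0.00500000, 0.14625000)
precession coupling = (-0.0096, -0.0120, -0.0270)
τ = I·(Δω/dt) + ω₀×(Iω₀) = (0.1000, -0.0100, 0.0900)

F = (-3.2000, 3.8000, -2.0000)
τ = (0.1000, -0.0100, 0.0900)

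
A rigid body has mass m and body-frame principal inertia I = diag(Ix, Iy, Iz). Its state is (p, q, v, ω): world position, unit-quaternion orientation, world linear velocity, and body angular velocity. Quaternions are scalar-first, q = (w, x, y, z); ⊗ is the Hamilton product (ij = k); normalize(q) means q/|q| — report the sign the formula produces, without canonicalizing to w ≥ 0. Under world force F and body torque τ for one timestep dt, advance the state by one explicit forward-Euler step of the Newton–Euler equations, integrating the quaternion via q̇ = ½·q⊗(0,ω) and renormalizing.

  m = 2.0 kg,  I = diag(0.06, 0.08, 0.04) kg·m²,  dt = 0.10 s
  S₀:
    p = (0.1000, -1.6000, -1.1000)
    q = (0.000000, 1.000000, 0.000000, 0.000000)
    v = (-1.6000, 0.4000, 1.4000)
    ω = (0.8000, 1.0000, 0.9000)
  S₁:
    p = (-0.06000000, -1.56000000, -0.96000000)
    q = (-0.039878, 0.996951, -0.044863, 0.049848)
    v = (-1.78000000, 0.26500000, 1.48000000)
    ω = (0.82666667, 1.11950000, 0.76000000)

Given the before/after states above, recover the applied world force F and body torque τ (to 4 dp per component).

v₁ − v₀ = (-0.18000000, -0.13500000, 0.08000000)
m·(v₁−v₀)/dt = (-3.6000, -2.7000, 1.6000)
Δω = ω₁−ω₀ = (0.02666667, 0.11950000, -0.14000000)
applied torque τ = (-0.0200, 0.1100, -0.0400)

F = (-3.6000, -2.7000, 1.6000)
τ = (-0.0200, 0.1100, -0.0400)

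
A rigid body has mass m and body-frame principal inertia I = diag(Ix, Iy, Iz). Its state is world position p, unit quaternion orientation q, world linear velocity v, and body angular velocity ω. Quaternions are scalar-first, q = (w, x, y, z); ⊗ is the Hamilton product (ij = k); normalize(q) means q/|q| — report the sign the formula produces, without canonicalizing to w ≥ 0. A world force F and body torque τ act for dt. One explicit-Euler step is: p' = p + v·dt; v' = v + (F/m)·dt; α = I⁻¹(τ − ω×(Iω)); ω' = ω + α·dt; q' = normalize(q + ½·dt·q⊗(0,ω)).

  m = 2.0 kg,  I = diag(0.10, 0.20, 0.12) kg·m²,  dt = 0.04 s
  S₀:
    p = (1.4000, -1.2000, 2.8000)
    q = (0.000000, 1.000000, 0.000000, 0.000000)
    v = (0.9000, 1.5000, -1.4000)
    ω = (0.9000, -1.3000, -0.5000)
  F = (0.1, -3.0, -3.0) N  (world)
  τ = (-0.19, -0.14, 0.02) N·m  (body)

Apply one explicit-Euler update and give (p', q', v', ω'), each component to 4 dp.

p' = (1.4360, -1.1400, 2.7440)
q' = (-0.0180, 0.9995, 0.0100, -0.0260)
v' = (0.9020, 1.4400, -1.4600)
ω' = (0.8448, -1.3298, -0.4543)

linear accel F/m = (0.0500, -1.5000, -1.5000)
p' = p + v·dt = (1.4360, -1.1400, 2.7440)
v + (F/m)dt = (0.9020, 1.4400, -1.4600)
α = I⁻¹(τ − ω×Iω) = (-1.3800, -0.7450, 1.1417)
ω + α·dt = (0.8448, -1.3298, -0.4543)
Hamilton product q⊗(0,ω) = (-0.9000000, 0.0000000, 0.5000000, -1.3000000)
q + ½dt·q⊗(0,ω), renormalized = (-0.0180, 0.9995, 0.0100, -0.0260)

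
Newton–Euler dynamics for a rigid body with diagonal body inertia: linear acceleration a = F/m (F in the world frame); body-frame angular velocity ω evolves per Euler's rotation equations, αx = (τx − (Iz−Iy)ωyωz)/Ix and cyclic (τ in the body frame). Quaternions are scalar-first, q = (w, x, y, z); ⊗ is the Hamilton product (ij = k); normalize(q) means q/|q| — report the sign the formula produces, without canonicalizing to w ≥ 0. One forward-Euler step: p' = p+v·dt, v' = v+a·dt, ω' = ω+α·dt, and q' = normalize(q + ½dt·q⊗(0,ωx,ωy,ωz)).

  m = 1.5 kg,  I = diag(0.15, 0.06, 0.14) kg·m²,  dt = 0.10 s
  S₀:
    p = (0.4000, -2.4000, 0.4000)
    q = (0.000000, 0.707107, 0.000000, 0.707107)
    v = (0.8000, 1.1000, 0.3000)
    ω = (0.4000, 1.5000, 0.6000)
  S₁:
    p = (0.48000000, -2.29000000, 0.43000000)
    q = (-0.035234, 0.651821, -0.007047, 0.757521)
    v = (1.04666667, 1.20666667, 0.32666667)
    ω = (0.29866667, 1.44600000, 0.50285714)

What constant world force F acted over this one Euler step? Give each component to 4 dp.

F = (3.7000, 1.6000, 0.4000)

Δv = v₁−v₀ = (0.24666667, 0.10666667, 0.02666667)
m·(v₁−v₀)/dt = (3.7000, 1.6000, 0.4000)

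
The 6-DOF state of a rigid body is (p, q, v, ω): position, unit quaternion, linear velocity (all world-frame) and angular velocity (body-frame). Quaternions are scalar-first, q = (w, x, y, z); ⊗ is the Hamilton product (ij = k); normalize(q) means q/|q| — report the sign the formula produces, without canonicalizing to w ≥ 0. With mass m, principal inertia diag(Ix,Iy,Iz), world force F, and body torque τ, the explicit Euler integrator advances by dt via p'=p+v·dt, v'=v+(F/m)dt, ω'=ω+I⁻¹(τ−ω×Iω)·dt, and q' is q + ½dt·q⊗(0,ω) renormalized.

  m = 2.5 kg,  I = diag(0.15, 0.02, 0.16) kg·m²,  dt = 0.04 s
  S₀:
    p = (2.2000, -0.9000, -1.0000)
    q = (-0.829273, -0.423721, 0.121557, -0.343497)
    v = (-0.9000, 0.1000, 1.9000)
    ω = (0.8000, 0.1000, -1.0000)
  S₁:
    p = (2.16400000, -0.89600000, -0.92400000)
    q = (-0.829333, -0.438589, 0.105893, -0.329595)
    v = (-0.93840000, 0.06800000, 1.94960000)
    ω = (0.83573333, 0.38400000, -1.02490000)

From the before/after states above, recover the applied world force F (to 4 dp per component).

F = (-2.4000, -2.0000, 3.1000)

Δv = v₁−v₀ = (-0.03840000, -0.03200000, 0.04960000)
F = m·Δv/dt = (-2.4000, -2.0000, 3.1000)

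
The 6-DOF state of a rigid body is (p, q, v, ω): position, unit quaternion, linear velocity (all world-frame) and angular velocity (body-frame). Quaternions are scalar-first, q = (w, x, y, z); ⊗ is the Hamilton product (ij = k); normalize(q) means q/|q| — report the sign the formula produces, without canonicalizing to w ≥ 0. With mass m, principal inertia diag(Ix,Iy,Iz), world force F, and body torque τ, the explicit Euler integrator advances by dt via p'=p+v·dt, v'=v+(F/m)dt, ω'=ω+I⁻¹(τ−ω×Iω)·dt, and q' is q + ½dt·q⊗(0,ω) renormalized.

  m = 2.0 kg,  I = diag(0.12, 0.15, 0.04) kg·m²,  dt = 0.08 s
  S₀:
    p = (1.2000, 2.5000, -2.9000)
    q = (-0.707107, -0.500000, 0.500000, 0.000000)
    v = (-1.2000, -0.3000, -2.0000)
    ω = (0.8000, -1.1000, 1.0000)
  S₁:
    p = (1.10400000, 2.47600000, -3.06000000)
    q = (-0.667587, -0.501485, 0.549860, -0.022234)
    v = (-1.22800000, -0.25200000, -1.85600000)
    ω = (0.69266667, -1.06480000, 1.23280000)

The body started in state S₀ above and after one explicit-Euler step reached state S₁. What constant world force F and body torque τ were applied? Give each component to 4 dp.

F = (-0.7000, 1.2000, 3.6000)
τ = (-0.0400, 0.1300, 0.0900)

velocity change Δv = (-0.02800000, 0.04800000, 0.14400000)
F = m·Δv/dt = (-0.7000, 1.2000, 3.6000)
rate change Δω = (-0.10733333, 0.03520000, 0.23280000)
τ = I·(Δω/dt) + ω₀×(Iω₀) = (-0.0400, 0.1300, 0.0900)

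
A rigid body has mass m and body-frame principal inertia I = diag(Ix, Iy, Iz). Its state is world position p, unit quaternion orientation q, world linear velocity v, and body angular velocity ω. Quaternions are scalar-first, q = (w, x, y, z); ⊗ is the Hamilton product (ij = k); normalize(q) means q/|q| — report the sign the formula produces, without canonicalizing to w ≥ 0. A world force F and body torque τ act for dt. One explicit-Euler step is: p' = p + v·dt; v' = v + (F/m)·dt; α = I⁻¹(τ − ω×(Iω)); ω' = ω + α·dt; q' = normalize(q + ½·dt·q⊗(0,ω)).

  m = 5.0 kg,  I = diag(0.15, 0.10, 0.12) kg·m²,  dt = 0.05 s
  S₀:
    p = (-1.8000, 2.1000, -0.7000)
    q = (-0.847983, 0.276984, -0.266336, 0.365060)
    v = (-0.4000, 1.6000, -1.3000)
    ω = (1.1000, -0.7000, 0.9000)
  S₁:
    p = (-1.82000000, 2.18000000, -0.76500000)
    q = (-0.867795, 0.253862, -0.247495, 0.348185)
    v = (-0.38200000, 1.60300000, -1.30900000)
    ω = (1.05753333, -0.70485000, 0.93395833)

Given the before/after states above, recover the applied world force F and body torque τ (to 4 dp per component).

v₁ − v₀ = (0.01800000, 0.00300000, -0.00900000)
F = m·Δv/dt = (1.8000, 0.3000, -0.9000)
Δω = ω₁−ω₀ = (-0.04246667, -0.00485000, 0.03395833)
gyro term ω₀×Iω₀ = (-0.0126, 0.0297, 0.0385)
applied torque τ = (-0.1400, 0.0200, 0.1200)

F = (1.8000, 0.3000, -0.9000)
τ = (-0.1400, 0.0200, 0.1200)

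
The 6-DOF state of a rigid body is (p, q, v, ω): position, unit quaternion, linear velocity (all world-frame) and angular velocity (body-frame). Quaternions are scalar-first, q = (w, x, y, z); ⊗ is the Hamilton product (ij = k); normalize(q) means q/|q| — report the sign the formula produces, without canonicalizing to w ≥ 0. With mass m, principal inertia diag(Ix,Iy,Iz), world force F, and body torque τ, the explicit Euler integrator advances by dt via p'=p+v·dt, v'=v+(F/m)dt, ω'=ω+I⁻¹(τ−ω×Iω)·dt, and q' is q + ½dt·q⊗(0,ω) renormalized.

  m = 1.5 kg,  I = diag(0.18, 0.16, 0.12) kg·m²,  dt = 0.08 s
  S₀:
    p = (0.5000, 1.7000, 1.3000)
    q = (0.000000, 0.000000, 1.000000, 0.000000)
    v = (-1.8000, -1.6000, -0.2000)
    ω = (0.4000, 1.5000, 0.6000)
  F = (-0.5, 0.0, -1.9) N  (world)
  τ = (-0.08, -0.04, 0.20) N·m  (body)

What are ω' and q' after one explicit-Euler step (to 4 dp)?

ω' = (0.3804, 1.4728, 0.7413)
q' = (-0.0599, 0.0239, 0.9978, -0.0160)

precession coupling ω×(Iω) = (-0.0360, 0.0144, -0.0120)
α = I⁻¹(τ − ω×Iω) = (-0.2444, -0.3400, 1.7667)
ω + α·dt = (0.3804, 1.4728, 0.7413)
Hamilton product q⊗(0,ω) = (-1.5000000, 0.6000000, 0.0000000, -0.4000000)
q' = normalize(q + ½dt·q⊗(0,ω)) = (-0.0599, 0.0239, 0.9978, -0.0160)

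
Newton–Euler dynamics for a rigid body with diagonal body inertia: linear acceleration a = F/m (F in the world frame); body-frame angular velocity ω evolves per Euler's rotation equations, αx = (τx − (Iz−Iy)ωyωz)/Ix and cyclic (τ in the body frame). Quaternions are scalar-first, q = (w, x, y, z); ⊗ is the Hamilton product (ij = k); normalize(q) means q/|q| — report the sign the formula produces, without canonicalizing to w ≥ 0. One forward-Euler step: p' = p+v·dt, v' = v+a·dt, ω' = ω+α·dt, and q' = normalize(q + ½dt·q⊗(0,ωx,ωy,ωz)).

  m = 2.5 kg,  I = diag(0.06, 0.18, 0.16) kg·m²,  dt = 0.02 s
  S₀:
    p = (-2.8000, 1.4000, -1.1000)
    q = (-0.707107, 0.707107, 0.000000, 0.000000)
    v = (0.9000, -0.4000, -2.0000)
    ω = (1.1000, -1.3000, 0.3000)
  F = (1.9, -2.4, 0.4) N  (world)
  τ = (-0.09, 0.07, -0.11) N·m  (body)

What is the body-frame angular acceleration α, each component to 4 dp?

gyro term ω×Iω = (0.0078, -0.0330, -0.1716)
α = I⁻¹(τ − ω×Iω) = (-1.6300, 0.5722, 0.3850)

α = (-1.6300, 0.5722, 0.3850)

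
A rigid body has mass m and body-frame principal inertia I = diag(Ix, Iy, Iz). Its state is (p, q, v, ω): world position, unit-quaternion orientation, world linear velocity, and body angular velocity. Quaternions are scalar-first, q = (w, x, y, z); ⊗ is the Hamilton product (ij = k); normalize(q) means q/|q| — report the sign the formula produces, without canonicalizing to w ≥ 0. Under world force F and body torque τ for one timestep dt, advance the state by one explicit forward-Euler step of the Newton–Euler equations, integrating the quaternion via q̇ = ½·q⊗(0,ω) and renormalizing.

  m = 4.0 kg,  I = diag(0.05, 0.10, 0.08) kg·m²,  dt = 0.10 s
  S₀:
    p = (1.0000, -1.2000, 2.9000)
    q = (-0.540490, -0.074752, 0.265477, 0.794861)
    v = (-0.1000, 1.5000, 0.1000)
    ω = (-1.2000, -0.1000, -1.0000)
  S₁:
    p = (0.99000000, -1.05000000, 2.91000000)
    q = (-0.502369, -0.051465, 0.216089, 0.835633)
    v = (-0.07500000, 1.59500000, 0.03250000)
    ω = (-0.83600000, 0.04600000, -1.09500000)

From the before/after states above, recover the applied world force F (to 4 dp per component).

F = (1.0000, 3.8000, -2.7000)

velocity change Δv = (0.02500000, 0.09500000, -0.06750000)
F = m·Δv/dt = (1.0000, 3.8000, -2.7000)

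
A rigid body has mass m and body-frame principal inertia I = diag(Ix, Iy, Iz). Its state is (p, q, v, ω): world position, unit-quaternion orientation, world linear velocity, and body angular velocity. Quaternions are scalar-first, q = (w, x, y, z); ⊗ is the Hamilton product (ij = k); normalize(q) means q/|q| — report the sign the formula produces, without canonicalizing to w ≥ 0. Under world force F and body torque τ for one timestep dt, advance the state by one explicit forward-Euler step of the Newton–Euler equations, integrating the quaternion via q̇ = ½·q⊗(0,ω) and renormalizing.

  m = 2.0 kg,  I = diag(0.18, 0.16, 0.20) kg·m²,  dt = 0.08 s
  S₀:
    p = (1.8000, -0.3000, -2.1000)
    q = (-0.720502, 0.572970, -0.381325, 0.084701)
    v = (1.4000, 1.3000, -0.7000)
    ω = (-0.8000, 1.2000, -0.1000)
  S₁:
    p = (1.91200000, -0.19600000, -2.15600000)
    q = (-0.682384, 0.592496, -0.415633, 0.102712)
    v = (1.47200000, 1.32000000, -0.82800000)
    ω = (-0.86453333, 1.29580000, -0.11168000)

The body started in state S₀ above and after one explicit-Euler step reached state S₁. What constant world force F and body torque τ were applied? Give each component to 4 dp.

ω₁ − ω₀ = (-0.06453333, 0.09580000, -0.01168000)
gyro term ω₀×Iω₀ = (-0.0048, -0.0016, 0.0192)
I·α + gyro = (-0.1500, 0.1900, -0.0100)
v₁ − v₀ = (0.07200000, 0.02000000, -0.12800000)
F = m·Δv/dt = (1.8000, 0.5000, -3.2000)

F = (1.8000, 0.5000, -3.2000)
τ = (-0.1500, 0.1900, -0.0100)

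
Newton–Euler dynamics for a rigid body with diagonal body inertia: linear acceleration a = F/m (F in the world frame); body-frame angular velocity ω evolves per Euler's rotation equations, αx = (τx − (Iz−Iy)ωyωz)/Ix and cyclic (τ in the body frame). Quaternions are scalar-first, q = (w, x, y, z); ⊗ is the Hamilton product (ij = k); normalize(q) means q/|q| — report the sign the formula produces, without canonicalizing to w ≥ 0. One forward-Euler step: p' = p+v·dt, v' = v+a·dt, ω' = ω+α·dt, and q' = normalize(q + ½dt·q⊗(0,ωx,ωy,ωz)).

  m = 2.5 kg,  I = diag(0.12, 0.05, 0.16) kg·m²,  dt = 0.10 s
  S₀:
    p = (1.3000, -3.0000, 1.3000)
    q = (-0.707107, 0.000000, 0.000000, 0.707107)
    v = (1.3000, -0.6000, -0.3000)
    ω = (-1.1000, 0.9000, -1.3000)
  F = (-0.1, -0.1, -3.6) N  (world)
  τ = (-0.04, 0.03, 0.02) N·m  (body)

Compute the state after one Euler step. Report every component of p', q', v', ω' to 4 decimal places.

angular accel α = (0.7392, 1.7440, -0.3081)
new body rate ω' = (-1.0261, 1.0744, -1.3308)
Hamilton product q⊗(0,ω) = (0.9192391, 0.1414214, -1.4142140, 0.9192391)
q + ½dt·q⊗(0,ω), renormalized = (-0.6581, 0.0070, -0.0704, 0.7496)
p + v·dt = (1.4300, -3.0600, 1.2700)
new velocity v' = (1.2960, -0.6040, -0.4440)

p' = (1.4300, -3.0600, 1.2700)
q' = (-0.6581, 0.0070, -0.0704, 0.7496)
v' = (1.2960, -0.6040, -0.4440)
ω' = (-1.0261, 1.0744, -1.3308)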